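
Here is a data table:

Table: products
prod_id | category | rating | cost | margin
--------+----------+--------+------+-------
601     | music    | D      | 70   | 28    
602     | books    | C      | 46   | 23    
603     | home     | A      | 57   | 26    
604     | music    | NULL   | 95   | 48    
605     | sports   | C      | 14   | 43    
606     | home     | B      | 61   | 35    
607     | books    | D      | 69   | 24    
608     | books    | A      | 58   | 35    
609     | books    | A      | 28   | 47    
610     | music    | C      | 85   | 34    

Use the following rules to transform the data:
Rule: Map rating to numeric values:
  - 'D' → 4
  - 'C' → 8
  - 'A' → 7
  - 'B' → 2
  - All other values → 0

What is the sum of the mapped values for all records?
55

Step 1: Apply mapping to each record
Step 2: Count by status:
  'D': 2 records × 4 = 8
  'C': 3 records × 8 = 24
  'A': 3 records × 7 = 21
  'B': 1 records × 2 = 2
Step 3: Sum all mapped values = 55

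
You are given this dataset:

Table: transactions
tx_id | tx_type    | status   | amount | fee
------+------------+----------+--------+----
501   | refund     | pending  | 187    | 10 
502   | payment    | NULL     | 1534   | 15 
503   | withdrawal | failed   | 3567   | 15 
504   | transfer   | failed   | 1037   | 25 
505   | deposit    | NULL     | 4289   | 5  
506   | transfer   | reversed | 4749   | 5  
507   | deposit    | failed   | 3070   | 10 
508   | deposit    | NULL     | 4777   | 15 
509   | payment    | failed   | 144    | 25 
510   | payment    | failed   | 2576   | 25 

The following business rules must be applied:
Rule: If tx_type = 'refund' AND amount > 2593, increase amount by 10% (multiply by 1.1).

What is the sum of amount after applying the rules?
25930

Step 1: Find records where tx_type = 'refund' AND amount > 2593
Step 2: 0 records match, summing to 0
Step 3: After multiplier: 0 × 1.1 = 0.0
Step 4: Unaffected records sum: 25930
Step 5: Final sum = 0.0 + 25930 = 25930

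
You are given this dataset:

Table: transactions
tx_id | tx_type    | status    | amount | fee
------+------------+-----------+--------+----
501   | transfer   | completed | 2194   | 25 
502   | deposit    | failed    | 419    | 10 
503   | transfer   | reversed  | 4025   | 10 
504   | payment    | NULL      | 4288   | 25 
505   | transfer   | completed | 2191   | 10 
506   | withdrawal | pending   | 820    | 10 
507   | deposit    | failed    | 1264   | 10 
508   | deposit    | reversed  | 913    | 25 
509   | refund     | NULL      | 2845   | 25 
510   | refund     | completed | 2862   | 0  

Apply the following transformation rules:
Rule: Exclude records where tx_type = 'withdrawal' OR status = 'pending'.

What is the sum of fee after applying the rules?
140

Step 1: Find records where tx_type = 'withdrawal' OR status = 'pending'
Step 2: 1 records match, summing to 10
Step 3: Original sum: 150
Step 4: Remaining sum = 150 - 10 = 140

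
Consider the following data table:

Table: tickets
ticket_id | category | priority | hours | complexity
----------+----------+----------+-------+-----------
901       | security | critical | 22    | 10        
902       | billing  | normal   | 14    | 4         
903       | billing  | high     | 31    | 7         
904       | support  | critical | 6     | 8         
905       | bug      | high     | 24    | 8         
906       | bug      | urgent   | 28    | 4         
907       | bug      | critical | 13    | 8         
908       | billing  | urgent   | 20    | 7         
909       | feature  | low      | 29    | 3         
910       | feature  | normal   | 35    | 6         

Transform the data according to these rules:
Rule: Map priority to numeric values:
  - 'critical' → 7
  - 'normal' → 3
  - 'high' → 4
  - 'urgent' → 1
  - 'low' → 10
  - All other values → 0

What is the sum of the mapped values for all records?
47

Step 1: Apply mapping to each record
Step 2: Count by status:
  'critical': 3 records × 7 = 21
  'normal': 2 records × 3 = 6
  'high': 2 records × 4 = 8
  'urgent': 2 records × 1 = 2
  'low': 1 records × 10 = 10
Step 3: Sum all mapped values = 47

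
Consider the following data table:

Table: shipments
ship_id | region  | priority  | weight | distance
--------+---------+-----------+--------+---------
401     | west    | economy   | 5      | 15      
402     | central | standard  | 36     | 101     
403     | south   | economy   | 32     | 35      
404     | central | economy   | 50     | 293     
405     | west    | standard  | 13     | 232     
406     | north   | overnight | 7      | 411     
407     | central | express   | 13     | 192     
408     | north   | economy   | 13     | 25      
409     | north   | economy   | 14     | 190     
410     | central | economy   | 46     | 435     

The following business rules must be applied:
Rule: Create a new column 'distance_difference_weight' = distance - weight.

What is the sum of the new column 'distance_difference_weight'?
1700

Step 1: For each record, compute distance - weight
Example calculations:
  15 - 5 = 10
  101 - 36 = 65
  35 - 32 = 3
  ...
Step 2: Sum all derived values
Step 3: Total = 1700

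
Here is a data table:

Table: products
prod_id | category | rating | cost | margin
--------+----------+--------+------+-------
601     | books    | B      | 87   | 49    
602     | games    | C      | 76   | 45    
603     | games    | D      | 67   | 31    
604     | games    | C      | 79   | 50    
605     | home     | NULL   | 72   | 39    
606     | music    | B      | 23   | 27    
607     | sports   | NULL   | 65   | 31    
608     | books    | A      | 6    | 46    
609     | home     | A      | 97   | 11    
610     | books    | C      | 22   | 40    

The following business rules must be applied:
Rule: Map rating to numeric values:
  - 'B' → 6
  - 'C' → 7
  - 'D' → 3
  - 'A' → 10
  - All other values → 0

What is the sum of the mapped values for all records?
56

Step 1: Apply mapping to each record
Step 2: Count by status:
  'B': 2 records × 6 = 12
  'C': 3 records × 7 = 21
  'D': 1 records × 3 = 3
  'A': 2 records × 10 = 20
Step 3: Sum all mapped values = 56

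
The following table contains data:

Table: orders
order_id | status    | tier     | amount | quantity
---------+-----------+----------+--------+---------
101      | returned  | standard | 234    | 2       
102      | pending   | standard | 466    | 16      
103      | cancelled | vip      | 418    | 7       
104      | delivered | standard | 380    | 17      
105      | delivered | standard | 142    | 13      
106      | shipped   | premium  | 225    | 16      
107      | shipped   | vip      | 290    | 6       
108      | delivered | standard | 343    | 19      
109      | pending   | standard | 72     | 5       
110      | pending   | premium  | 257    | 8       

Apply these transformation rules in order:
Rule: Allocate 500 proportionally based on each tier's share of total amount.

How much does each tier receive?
premium: 85.25, standard: 289.53, vip: 125.22

Step 1: Calculate total amount = 2827
Step 2: Calculate each tier's proportion:
  premium: 482/2827 = 17.05% → 85.25
  standard: 1637/2827 = 57.91% → 289.53
  vip: 708/2827 = 25.04% → 125.22
Step 3: Verify: sum of allocations ≈ 500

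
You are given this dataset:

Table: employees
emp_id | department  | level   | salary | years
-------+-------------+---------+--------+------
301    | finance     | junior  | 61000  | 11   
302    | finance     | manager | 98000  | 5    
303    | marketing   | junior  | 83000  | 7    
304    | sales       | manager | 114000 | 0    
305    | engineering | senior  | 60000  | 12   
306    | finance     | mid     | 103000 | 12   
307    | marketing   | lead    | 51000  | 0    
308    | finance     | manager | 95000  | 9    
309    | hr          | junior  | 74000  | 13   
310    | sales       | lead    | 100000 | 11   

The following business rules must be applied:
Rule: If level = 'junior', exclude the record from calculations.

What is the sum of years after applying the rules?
49

Step 1: Identify records where level = 'junior'
Step 2: The excluded records sum to 31
Step 3: Original total years = 80
Step 4: Remaining total = 80 - 31 = 49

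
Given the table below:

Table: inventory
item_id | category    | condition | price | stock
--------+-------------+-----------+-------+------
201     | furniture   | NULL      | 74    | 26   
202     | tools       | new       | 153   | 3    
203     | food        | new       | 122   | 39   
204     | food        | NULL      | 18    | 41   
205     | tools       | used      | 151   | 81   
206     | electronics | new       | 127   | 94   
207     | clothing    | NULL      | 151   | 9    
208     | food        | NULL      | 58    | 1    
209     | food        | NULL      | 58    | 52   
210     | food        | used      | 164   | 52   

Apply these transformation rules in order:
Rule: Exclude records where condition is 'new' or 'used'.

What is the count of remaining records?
5

Step 1: Count records to exclude
  - 3 (new) + 2 (used) = 5 records
Step 2: Total records: 10
Step 3: Remaining = 10 - 5 = 5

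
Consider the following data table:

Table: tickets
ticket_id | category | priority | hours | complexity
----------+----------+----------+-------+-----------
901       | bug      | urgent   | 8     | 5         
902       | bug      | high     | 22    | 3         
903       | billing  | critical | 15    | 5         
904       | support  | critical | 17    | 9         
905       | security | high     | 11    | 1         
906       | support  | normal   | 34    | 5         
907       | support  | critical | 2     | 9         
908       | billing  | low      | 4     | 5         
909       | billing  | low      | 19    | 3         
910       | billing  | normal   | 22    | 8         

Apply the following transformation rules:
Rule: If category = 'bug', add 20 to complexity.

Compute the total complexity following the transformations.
93

Step 1: Count records where category = 'bug': 2
Step 2: Total bonus added: 2 × 20 = 40
Step 3: Original sum of complexity: 53
Step 4: Final sum = 53 + 40 = 93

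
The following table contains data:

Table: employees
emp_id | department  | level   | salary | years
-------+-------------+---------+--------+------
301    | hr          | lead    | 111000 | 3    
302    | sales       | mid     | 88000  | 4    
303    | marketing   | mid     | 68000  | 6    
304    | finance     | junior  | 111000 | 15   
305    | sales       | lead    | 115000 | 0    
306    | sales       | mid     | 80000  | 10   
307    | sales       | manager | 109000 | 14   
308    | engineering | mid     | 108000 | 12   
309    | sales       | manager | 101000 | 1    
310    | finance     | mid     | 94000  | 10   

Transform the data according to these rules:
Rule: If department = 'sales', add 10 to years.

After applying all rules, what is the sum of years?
125

Step 1: Count records where department = 'sales': 5
Step 2: Total bonus added: 5 × 10 = 50
Step 3: Original sum of years: 75
Step 4: Final sum = 75 + 50 = 125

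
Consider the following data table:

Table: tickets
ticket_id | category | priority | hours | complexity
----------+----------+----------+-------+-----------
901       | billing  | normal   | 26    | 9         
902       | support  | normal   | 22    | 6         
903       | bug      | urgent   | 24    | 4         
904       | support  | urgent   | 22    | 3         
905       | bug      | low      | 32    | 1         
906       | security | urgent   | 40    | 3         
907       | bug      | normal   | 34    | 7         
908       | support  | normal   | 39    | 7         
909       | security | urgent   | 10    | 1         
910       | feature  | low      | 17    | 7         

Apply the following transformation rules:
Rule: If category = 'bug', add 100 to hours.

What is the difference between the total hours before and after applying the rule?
300

Step 1: Original sum of hours = 266
Step 2: 3 records have category = 'bug'
Step 3: Each affected record changes by 100
Step 4: Total change = 3 × 100 = 300
Step 5: New sum = 266 + 300 = 566
Step 6: Difference = |566 - 266| = 300
        (Sum increased by 300)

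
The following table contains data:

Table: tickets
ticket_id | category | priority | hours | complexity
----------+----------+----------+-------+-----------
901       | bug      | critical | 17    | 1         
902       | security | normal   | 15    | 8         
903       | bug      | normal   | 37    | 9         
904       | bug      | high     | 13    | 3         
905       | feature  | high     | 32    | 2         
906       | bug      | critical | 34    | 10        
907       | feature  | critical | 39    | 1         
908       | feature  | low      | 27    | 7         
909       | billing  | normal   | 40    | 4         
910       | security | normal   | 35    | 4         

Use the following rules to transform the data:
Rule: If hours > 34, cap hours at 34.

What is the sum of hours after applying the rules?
274

Step 1: 4 records have hours > 34
Step 2: These records originally summed to 151
Step 3: After capping: 4 × 34 = 136
Step 4: Unaffected records sum: 138
Step 5: Final sum = 136 + 138 = 274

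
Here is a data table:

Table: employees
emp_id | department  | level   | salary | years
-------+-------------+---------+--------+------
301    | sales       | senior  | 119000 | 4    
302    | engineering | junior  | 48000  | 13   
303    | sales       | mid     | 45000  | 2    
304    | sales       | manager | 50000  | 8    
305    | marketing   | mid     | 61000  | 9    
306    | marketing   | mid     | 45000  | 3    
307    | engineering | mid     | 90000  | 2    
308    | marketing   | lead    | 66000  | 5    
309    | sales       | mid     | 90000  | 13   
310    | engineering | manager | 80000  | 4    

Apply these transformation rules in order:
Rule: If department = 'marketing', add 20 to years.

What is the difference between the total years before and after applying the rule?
60

Step 1: Original sum of years = 63
Step 2: 3 records have department = 'marketing'
Step 3: Each affected record changes by 20
Step 4: Total change = 3 × 20 = 60
Step 5: New sum = 63 + 60 = 123
Step 6: Difference = |123 - 63| = 60
        (Sum increased by 60)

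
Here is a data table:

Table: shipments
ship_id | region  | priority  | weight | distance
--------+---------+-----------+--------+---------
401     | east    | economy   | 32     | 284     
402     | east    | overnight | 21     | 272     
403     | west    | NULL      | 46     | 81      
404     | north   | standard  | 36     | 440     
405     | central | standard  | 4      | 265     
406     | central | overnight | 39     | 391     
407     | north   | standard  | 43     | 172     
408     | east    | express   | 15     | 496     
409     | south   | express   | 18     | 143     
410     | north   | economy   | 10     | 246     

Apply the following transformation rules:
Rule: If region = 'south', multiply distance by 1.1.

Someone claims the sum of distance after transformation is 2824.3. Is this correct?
No, the correct result is 2804.3.

Step 1: Calculate the correct sum after transformation
Step 2: Apply multiplier 1.1 to records where region = 'south'
Step 3: Correct result = 2804.3
Step 4: Claimed result = 2824.3
Step 5: 2804.3 ≠ 2824.3
Conclusion: The claimed result is incorrect. The correct answer is 2804.3.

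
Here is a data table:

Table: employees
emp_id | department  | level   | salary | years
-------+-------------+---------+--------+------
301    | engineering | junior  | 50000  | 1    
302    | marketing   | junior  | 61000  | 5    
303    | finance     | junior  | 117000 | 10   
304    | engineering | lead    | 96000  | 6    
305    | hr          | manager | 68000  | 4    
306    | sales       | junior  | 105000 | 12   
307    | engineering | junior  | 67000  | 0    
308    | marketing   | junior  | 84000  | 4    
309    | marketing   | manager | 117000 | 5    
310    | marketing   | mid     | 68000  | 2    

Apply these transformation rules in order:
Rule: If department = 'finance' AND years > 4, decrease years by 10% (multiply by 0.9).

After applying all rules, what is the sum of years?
48.0

Step 1: Find records where department = 'finance' AND years > 4
Step 2: 1 records match, summing to 10
Step 3: After multiplier: 10 × 0.9 = 9.0
Step 4: Unaffected records sum: 39
Step 5: Final sum = 9.0 + 39 = 48.0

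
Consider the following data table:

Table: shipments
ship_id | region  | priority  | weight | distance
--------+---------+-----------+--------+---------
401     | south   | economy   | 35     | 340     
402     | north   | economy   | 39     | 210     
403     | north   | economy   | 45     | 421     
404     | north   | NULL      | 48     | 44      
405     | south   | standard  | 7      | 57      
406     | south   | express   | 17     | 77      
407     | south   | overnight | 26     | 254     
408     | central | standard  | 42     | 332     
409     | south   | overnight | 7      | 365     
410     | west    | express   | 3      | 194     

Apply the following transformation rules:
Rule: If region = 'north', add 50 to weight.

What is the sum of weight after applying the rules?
419

Step 1: Count records where region = 'north': 3
Step 2: Total bonus added: 3 × 50 = 150
Step 3: Original sum of weight: 269
Step 4: Final sum = 269 + 150 = 419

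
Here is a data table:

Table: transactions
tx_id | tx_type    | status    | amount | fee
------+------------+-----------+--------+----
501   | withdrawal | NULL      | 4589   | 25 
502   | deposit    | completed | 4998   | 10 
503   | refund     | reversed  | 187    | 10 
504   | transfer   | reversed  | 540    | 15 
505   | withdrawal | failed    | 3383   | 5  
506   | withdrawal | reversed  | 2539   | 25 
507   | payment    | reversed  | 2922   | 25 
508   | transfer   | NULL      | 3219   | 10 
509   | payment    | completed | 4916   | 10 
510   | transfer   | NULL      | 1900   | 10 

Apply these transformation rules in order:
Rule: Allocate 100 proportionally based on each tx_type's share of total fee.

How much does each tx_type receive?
deposit: 6.9, payment: 24.14, refund: 6.9, transfer: 24.14, withdrawal: 37.93

Step 1: Calculate total fee = 145
Step 2: Calculate each tx_type's proportion:
  deposit: 10/145 = 6.90% → 6.9
  payment: 35/145 = 24.14% → 24.14
  refund: 10/145 = 6.90% → 6.9
  transfer: 35/145 = 24.14% → 24.14
  withdrawal: 55/145 = 37.93% → 37.93
Step 3: Verify: sum of allocations ≈ 100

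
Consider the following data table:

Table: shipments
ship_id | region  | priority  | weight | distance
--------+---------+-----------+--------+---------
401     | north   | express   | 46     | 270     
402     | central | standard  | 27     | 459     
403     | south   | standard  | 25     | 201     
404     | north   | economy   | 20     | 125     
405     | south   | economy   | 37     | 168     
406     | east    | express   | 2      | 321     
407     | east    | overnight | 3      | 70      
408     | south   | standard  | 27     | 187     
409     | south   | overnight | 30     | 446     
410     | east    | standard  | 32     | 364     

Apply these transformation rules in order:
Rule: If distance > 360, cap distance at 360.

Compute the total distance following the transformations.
2422

Step 1: 3 records have distance > 360
Step 2: These records originally summed to 1269
Step 3: After capping: 3 × 360 = 1080
Step 4: Unaffected records sum: 1342
Step 5: Final sum = 1080 + 1342 = 2422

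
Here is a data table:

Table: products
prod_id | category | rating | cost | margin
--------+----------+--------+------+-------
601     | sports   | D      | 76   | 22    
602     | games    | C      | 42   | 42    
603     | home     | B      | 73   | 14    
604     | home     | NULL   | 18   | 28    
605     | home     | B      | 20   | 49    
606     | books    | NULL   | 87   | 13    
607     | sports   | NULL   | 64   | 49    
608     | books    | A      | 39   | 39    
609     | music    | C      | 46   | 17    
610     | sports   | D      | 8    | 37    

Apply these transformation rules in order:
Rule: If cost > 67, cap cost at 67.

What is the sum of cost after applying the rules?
438

Step 1: 3 records have cost > 67
Step 2: These records originally summed to 236
Step 3: After capping: 3 × 67 = 201
Step 4: Unaffected records sum: 237
Step 5: Final sum = 201 + 237 = 438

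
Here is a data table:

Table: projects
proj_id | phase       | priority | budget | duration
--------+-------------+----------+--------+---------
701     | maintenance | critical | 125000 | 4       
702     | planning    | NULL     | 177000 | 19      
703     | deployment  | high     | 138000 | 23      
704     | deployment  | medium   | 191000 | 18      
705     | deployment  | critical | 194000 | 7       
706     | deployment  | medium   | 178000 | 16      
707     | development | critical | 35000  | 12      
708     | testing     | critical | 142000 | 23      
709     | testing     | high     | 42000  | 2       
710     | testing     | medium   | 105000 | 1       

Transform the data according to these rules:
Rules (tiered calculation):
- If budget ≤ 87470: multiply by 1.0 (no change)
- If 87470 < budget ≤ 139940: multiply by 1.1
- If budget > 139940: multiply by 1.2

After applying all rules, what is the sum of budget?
1540200.0

Step 1: Tier 1 (budget ≤ 87470): 2 records, sum = 77000 × 1.0 = 77000.0
Step 2: Tier 2 (87470 < budget ≤ 139940): 3 records, sum = 368000 × 1.1 = 404800.0
Step 3: Tier 3 (budget > 139940): 5 records, sum = 882000 × 1.2 = 1058400.0
Step 4: Final sum = 77000.0 + 404800.0 + 1058400.0 = 1540200.0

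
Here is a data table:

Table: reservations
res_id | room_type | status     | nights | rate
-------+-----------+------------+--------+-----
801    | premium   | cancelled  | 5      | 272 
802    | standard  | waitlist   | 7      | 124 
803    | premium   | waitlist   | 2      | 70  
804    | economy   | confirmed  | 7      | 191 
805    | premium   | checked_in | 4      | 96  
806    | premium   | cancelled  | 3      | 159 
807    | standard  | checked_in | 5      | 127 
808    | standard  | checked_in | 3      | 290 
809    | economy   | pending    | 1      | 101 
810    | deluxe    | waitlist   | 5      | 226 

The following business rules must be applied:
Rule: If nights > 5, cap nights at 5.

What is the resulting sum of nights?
38

Step 1: 2 records have nights > 5
Step 2: These records originally summed to 14
Step 3: After capping: 2 × 5 = 10
Step 4: Unaffected records sum: 28
Step 5: Final sum = 10 + 28 = 38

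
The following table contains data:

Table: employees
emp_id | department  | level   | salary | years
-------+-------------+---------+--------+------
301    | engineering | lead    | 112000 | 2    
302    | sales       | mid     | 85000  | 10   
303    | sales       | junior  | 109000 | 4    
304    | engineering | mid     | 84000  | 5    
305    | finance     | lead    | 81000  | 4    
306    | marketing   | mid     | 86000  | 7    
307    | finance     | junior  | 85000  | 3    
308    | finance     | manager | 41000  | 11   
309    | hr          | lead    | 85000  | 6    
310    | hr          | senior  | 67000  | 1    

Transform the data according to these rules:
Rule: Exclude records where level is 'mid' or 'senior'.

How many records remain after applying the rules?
6

Step 1: Count records to exclude
  - 3 (mid) + 1 (senior) = 4 records
Step 2: Total records: 10
Step 3: Remaining = 10 - 4 = 6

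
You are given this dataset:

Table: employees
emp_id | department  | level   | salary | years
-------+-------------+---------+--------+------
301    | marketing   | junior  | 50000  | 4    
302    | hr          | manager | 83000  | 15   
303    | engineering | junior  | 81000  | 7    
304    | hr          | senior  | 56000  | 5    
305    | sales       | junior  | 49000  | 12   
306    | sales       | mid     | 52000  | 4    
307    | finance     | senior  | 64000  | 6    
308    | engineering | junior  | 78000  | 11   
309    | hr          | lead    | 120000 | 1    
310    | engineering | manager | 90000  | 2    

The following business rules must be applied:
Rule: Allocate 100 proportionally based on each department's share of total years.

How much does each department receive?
engineering: 29.85, finance: 8.96, hr: 31.34, marketing: 5.97, sales: 23.88

Step 1: Calculate total years = 67
Step 2: Calculate each department's proportion:
  engineering: 20/67 = 29.85% → 29.85
  finance: 6/67 = 8.96% → 8.96
  hr: 21/67 = 31.34% → 31.34
  marketing: 4/67 = 5.97% → 5.97
  sales: 16/67 = 23.88% → 23.88
Step 3: Verify: sum of allocations ≈ 100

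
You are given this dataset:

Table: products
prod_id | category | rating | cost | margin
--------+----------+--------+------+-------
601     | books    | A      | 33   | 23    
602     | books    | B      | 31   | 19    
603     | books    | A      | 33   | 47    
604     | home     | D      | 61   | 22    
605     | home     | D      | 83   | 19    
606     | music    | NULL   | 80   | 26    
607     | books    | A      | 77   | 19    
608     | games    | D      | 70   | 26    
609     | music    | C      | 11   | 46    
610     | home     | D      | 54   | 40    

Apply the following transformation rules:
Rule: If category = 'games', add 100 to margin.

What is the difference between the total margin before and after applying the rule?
100

Step 1: Original sum of margin = 287
Step 2: 1 records have category = 'games'
Step 3: Each affected record changes by 100
Step 4: Total change = 1 × 100 = 100
Step 5: New sum = 287 + 100 = 387
Step 6: Difference = |387 - 287| = 100
        (Sum increased by 100)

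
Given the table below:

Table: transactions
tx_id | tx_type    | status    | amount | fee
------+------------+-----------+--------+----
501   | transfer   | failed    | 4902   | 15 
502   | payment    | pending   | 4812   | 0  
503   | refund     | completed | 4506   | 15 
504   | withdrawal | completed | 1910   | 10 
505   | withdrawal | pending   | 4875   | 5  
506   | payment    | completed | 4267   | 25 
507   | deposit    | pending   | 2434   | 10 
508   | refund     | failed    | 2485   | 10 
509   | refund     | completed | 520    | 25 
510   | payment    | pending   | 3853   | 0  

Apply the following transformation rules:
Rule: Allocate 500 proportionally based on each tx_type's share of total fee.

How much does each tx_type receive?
deposit: 43.48, payment: 108.7, refund: 217.39, transfer: 65.22, withdrawal: 65.22

Step 1: Calculate total fee = 115
Step 2: Calculate each tx_type's proportion:
  deposit: 10/115 = 8.70% → 43.48
  payment: 25/115 = 21.74% → 108.7
  refund: 50/115 = 43.48% → 217.39
  transfer: 15/115 = 13.04% → 65.22
  withdrawal: 15/115 = 13.04% → 65.22
Step 3: Verify: sum of allocations ≈ 500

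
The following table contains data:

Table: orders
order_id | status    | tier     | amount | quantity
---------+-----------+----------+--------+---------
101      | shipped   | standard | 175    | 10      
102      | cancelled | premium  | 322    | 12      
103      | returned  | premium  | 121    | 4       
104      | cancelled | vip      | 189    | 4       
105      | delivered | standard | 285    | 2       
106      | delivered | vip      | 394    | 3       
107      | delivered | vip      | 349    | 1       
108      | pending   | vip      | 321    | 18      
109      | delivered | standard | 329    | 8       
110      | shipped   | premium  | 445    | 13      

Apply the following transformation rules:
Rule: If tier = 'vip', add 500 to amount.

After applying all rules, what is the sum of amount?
4930

Step 1: Count records where tier = 'vip': 4
Step 2: Total bonus added: 4 × 500 = 2000
Step 3: Original sum of amount: 2930
Step 4: Final sum = 2930 + 2000 = 4930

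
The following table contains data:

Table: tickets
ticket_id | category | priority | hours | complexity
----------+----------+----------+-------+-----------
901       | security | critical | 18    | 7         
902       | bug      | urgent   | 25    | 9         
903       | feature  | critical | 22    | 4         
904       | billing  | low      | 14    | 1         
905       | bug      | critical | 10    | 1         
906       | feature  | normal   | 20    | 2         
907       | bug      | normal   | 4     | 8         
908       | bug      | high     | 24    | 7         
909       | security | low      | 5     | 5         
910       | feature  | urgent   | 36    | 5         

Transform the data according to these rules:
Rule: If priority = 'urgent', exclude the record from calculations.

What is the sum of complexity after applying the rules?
35

Step 1: Identify records where priority = 'urgent'
Step 2: The excluded records sum to 14
Step 3: Original total complexity = 49
Step 4: Remaining total = 49 - 14 = 35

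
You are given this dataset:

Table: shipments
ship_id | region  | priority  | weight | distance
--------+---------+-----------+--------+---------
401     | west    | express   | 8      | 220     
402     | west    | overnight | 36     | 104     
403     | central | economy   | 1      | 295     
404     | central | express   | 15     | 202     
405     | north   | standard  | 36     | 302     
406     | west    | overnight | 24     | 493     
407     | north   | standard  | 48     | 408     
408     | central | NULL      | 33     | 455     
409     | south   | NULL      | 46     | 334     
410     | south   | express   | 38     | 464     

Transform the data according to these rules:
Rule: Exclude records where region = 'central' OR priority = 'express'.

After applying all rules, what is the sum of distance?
1641

Step 1: Find records where region = 'central' OR priority = 'express'
Step 2: 5 records match, summing to 1636
Step 3: Original sum: 3277
Step 4: Remaining sum = 3277 - 1636 = 1641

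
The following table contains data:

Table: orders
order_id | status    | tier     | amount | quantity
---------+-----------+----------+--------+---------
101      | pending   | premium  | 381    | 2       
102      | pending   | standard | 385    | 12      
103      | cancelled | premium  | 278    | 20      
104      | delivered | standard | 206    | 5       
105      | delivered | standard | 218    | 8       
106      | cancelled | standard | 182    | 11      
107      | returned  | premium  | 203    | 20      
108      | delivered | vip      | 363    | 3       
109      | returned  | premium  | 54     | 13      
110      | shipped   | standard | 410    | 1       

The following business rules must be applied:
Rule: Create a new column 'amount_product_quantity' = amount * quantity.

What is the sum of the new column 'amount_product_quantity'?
21979

Step 1: For each record, compute amount * quantity
Example calculations:
  381 * 2 = 762
  385 * 12 = 4620
  278 * 20 = 5560
  ...
Step 2: Sum all derived values
Step 3: Total = 21979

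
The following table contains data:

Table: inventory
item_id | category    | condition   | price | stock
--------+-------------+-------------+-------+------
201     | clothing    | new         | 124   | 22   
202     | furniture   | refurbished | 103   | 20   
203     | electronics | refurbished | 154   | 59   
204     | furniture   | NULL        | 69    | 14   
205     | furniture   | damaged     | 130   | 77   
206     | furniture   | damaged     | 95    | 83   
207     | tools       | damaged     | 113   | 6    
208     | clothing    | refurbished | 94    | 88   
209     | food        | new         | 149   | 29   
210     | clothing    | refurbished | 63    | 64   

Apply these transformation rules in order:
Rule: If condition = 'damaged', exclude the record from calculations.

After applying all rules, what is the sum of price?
756

Step 1: Identify records where condition = 'damaged'
Step 2: The excluded records sum to 338
Step 3: Original total price = 1094
Step 4: Remaining total = 1094 - 338 = 756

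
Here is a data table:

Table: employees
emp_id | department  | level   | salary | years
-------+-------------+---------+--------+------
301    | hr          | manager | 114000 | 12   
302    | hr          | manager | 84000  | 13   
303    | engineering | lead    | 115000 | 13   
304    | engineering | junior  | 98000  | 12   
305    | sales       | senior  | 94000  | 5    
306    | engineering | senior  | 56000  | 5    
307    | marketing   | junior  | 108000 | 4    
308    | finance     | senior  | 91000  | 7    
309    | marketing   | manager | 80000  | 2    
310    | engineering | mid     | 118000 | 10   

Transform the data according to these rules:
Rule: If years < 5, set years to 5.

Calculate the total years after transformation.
87

Step 1: 2 records have years < 5
Step 2: These records originally summed to 6
Step 3: After setting to minimum: 2 × 5 = 10
Step 4: Unaffected records sum: 77
Step 5: Final sum = 10 + 77 = 87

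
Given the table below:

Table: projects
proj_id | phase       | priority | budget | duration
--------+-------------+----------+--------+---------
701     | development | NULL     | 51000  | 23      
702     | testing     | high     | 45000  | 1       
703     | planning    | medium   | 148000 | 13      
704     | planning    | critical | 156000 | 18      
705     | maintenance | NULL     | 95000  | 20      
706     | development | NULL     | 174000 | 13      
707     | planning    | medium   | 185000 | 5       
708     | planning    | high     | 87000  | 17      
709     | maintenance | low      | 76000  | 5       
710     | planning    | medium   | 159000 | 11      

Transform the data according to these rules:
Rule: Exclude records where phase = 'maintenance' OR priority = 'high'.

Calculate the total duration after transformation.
83

Step 1: Find records where phase = 'maintenance' OR priority = 'high'
Step 2: 4 records match, summing to 43
Step 3: Original sum: 126
Step 4: Remaining sum = 126 - 43 = 83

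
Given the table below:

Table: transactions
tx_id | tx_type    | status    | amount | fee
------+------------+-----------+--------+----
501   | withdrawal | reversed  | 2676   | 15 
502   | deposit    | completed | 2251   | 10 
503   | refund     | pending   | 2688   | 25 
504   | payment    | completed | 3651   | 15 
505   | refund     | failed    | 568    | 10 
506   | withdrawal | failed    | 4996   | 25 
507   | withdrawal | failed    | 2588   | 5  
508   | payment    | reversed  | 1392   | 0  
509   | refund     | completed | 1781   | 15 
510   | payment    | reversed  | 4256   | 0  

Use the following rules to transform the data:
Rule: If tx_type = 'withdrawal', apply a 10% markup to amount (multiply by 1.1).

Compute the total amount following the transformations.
27873.0

Step 1: Records with tx_type = 'withdrawal' have total amount = 10260
Step 2: Apply multiplier: 10260 × 1.1 = 11286.0
Step 3: Other records total: 16587
Step 4: Final sum = 11286.0 + 16587 = 27873.0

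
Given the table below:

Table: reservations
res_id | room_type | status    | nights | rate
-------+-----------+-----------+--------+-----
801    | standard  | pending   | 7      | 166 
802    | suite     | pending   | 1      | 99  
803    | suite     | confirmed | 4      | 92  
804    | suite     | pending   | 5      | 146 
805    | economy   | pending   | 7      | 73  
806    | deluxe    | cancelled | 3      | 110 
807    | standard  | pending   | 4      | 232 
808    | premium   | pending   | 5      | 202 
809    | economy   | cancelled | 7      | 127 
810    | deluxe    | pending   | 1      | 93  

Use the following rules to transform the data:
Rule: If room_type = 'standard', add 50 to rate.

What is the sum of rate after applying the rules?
1440

Step 1: Count records where room_type = 'standard': 2
Step 2: Total bonus added: 2 × 50 = 100
Step 3: Original sum of rate: 1340
Step 4: Final sum = 1340 + 100 = 1440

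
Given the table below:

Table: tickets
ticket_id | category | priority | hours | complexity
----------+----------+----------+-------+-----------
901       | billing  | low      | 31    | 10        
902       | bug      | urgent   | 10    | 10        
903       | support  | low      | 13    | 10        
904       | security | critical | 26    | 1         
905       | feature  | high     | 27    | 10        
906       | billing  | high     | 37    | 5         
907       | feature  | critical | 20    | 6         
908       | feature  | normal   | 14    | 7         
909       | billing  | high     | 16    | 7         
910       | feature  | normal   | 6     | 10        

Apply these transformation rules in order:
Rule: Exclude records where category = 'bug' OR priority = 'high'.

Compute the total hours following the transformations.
110

Step 1: Find records where category = 'bug' OR priority = 'high'
Step 2: 4 records match, summing to 90
Step 3: Original sum: 200
Step 4: Remaining sum = 200 - 90 = 110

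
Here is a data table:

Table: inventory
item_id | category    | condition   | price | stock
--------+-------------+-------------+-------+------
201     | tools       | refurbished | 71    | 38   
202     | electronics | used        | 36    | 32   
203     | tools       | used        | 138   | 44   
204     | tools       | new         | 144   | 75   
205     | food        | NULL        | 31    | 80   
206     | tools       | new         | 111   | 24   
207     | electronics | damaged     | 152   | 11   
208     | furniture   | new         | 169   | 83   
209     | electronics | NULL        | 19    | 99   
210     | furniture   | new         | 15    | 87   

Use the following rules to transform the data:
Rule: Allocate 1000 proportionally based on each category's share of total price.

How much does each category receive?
electronics: 233.63, food: 34.99, furniture: 207.67, tools: 523.7

Step 1: Calculate total price = 886
Step 2: Calculate each category's proportion:
  electronics: 207/886 = 23.36% → 233.63
  food: 31/886 = 3.50% → 34.99
  furniture: 184/886 = 20.77% → 207.67
  tools: 464/886 = 52.37% → 523.7
Step 3: Verify: sum of allocations ≈ 1000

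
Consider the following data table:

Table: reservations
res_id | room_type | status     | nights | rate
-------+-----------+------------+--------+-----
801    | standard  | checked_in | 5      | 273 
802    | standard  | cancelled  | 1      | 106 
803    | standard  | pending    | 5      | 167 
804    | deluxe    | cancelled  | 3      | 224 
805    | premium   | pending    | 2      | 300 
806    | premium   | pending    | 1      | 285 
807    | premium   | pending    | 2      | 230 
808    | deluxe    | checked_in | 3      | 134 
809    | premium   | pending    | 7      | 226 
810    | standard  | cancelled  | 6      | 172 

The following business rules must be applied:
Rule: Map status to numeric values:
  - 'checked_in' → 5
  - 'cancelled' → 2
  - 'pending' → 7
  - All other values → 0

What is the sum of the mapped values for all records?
51

Step 1: Apply mapping to each record
Step 2: Count by status:
  'checked_in': 2 records × 5 = 10
  'cancelled': 3 records × 2 = 6
  'pending': 5 records × 7 = 35
Step 3: Sum all mapped values = 51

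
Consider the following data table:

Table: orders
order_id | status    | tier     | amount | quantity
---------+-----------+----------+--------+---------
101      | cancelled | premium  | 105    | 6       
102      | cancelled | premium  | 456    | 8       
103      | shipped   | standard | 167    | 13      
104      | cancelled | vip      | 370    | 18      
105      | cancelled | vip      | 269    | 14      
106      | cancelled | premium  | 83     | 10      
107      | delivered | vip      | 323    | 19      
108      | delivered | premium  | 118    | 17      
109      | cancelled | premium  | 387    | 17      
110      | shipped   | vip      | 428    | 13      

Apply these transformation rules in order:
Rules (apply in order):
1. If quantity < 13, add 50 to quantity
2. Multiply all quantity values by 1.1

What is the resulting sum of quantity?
313.5

Step 1: Apply Rule 1 - Add 50 to records with quantity < 13
  - 3 records affected: 24 + (3 × 50) = 174
  - Unaffected records: 111
  - Sum after Rule 1: 285
Step 2: Apply Rule 2 - Multiply all by 1.1
  - 285 × 1.1 = 313.5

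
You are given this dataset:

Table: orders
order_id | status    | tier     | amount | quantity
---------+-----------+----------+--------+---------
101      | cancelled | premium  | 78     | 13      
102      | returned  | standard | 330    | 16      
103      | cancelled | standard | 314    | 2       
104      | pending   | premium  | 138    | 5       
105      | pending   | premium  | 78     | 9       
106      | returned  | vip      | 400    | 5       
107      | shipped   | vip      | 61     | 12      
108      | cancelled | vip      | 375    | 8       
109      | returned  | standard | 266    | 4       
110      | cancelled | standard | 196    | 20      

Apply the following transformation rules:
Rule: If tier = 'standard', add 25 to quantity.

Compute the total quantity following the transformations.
194

Step 1: Count records where tier = 'standard': 4
Step 2: Total bonus added: 4 × 25 = 100
Step 3: Original sum of quantity: 94
Step 4: Final sum = 94 + 100 = 194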